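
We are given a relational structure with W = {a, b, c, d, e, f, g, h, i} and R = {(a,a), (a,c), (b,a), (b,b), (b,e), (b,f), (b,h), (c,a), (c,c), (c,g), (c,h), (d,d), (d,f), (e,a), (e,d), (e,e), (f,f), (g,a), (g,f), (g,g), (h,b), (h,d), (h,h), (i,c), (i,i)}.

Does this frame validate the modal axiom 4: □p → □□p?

The schema 4 characterises exactly the transitive frames.
Transitive: no — a R c and c R g, but not a R g.

No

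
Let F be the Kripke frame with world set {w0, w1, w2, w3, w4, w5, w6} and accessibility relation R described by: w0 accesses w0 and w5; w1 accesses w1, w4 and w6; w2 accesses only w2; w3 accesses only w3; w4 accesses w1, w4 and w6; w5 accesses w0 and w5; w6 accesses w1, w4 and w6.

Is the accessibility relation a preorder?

Yes

Reflexive: yes — every world is R-related to itself.
Transitive: yes — every two-step R-path is closed by a direct edge.
So R is a preorder.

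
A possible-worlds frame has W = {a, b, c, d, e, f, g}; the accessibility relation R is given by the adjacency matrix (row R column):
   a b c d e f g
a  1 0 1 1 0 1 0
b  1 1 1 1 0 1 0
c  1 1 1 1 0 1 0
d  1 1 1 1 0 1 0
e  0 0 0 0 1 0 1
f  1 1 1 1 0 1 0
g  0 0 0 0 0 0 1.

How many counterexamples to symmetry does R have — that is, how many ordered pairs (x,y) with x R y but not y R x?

2

Enumerating: (b,a), (e,g).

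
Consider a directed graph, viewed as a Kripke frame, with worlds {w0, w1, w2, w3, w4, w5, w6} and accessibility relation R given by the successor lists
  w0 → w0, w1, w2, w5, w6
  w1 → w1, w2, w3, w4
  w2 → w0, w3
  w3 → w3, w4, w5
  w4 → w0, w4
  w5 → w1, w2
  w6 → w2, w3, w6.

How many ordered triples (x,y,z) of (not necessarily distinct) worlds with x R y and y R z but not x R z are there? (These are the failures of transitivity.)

27

Enumerating: (w0,w1,w3), (w0,w1,w4), (w0,w2,w3), (w0,w6,w3), (w1,w2,w0), (w1,w3,w5), (w1,w4,w0), (w2,w0,w1), (w2,w0,w2), (w2,w0,w5), (w2,w0,w6), (w2,w3,w4), … and 15 more.
Total: 27.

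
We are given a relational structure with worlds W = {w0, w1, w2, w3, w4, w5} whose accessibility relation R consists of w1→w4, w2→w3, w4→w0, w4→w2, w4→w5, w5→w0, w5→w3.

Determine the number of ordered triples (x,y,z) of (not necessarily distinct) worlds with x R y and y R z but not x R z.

5

Enumerating: (w1,w4,w0), (w1,w4,w2), (w1,w4,w5), (w4,w2,w3), (w4,w5,w3).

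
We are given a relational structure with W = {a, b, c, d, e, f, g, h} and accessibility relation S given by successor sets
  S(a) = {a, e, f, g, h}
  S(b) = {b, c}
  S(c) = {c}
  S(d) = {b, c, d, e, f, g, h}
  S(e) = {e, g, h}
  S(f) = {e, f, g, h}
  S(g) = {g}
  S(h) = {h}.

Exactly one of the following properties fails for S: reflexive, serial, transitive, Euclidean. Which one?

Reflexive: yes — every world is S-related to itself.
Serial: yes — every world has a successor (e.g. a S a).
Transitive: yes — every two-step S-path is closed by a direct edge.
Euclidean: no — a S e and a S f, but not e S f.
Only Euclidean fails.

Euclidean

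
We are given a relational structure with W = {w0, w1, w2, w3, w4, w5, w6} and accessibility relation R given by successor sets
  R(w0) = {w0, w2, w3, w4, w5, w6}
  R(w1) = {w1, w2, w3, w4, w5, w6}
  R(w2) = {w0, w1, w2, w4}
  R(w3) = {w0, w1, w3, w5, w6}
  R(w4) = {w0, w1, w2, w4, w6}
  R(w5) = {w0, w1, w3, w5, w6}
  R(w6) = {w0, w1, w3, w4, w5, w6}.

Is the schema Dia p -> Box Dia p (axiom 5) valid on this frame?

By correspondence theory, 5 is valid on a frame iff R is Euclidean.
Euclidean: no — w0 R w2 and w0 R w3, but not w2 R w3.

No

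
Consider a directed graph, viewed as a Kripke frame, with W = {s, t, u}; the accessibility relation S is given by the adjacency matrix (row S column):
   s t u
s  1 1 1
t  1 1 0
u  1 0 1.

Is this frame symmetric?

Yes

Symmetric: yes — every pair in S has its reverse in S.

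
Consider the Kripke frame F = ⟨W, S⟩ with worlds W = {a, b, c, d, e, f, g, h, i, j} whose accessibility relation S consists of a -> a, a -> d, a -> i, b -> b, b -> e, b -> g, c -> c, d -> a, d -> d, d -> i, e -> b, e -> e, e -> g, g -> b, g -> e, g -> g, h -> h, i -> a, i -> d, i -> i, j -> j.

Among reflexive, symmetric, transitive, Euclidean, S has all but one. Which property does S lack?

reflexive

Reflexive: no — f is not related to itself.
Symmetric: yes — every pair in S has its reverse in S.
Transitive: yes — every two-step S-path is closed by a direct edge.
Euclidean: yes — any two successors of a common world are S-related.
Only reflexive fails.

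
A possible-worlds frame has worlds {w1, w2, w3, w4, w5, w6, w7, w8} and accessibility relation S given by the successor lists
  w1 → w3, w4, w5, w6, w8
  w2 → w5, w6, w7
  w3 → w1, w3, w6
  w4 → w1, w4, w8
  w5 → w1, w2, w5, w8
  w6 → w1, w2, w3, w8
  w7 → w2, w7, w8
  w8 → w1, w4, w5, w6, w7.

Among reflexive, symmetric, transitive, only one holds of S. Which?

symmetric

Reflexive: no — w1 is not related to itself.
Symmetric: yes — every pair in S has its reverse in S.
Transitive: no — w1 S w5 and w5 S w2, but not w1 S w2.
Only symmetric holds.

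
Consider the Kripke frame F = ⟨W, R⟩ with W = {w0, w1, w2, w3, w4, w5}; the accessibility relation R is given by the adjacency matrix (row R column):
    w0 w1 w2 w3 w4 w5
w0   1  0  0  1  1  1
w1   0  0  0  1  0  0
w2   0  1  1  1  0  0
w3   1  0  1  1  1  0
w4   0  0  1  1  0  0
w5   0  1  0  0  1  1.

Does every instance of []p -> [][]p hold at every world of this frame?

Axiom 4 corresponds to the accessibility relation being transitive.
Transitive: no — w0 R w3 and w3 R w2, but not w0 R w2.

No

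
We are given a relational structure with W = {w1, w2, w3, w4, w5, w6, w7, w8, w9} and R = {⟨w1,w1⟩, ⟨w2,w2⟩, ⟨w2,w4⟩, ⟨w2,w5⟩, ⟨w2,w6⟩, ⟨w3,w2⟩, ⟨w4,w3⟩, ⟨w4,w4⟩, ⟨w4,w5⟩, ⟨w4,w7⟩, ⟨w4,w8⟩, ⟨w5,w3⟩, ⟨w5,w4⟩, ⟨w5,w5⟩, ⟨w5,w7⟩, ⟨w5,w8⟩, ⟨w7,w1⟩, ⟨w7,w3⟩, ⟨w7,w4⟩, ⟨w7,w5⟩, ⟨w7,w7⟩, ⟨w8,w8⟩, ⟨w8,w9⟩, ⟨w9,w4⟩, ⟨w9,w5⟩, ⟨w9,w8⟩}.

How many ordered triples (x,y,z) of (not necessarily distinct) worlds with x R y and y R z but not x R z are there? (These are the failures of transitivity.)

25

Enumerating: (w2,w4,w3), (w2,w4,w7), (w2,w4,w8), (w2,w5,w3), (w2,w5,w7), (w2,w5,w8), (w3,w2,w4), (w3,w2,w5), (w3,w2,w6), (w4,w3,w2), (w4,w7,w1), (w4,w8,w9), … and 13 more.
Total: 25.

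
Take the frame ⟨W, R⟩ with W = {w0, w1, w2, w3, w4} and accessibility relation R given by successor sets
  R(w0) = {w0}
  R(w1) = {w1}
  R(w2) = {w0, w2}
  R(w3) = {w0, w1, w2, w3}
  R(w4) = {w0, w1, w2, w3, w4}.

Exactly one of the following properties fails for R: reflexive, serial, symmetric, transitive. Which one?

symmetric

Reflexive: yes — every world is R-related to itself.
Serial: yes — every world has a successor (e.g. w0 R w0).
Symmetric: no — w2 R w0 but not w0 R w2.
Transitive: yes — every two-step R-path is closed by a direct edge.
Only symmetric fails.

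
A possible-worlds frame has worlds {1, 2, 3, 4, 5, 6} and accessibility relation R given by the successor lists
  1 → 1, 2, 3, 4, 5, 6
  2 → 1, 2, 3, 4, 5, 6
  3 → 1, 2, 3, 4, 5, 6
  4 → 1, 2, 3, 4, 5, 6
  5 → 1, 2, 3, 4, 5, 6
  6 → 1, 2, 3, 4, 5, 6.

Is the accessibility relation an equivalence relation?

Reflexive: yes — every world is R-related to itself.
Symmetric: yes — every pair in R has its reverse in R.
Transitive: yes — every two-step R-path is closed by a direct edge.
So R is an equivalence relation.

Yes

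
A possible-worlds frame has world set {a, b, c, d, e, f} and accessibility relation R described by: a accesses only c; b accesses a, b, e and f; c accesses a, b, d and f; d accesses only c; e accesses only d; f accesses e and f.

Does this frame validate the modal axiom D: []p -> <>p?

Axiom D corresponds to the accessibility relation being serial.
Serial: yes — every world has a successor (e.g. a R c).

Yes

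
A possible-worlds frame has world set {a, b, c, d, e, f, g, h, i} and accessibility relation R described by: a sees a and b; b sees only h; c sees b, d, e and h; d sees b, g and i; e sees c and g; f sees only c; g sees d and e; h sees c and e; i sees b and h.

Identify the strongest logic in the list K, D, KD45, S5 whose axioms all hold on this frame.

D

Serial (axiom D): yes — every world has a successor (e.g. a R a).
Euclidean (axiom 5): no — c R b and c R d, but not b R d.
Transitive (axiom 4): no — a R b and b R h, but not a R h.
Reflexive (axiom T): no — b is not related to itself.
So F validates K, D; KD45 would additionally require R to be Euclidean and transitive. The strongest is D.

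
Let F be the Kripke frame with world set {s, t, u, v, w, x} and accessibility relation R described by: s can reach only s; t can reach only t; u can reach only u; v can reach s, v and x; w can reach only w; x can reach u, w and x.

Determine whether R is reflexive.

Yes

Reflexive: yes — every world is R-related to itself.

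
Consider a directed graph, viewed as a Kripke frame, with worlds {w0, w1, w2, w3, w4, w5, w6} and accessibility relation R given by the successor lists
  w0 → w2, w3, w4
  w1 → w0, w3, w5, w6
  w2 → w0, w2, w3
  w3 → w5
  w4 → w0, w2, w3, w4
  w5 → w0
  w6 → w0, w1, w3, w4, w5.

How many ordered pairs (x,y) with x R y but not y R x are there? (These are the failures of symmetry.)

13

Enumerating: (w0,w3), (w1,w0), (w1,w3), (w1,w5), (w2,w3), (w3,w5), (w4,w2), (w4,w3), (w5,w0), (w6,w0), (w6,w3), (w6,w4), (w6,w5).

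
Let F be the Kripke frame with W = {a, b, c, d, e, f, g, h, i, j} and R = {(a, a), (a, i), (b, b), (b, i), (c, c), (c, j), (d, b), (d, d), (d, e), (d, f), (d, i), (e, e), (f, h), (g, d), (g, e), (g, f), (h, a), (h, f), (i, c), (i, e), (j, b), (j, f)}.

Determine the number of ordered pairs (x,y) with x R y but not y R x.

15

Enumerating: (a,i), (b,i), (c,j), (d,b), (d,e), (d,f), (d,i), (g,d), (g,e), (g,f), (h,a), (i,c), (i,e), (j,b), (j,f).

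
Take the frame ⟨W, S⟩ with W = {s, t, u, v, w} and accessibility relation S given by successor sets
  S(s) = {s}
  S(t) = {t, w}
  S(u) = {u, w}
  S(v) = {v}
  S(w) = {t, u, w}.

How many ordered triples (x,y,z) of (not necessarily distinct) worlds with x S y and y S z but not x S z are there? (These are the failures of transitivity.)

Enumerating: (t,w,u), (u,w,t).

2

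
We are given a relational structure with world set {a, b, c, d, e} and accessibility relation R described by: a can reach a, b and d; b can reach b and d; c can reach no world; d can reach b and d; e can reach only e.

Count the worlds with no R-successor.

Enumerating: c.

1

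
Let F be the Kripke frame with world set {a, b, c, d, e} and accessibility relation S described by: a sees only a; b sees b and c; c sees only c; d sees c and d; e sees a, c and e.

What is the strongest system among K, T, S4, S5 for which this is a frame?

S4

Reflexive (axiom T): yes — every world is S-related to itself.
Transitive (axiom 4): yes — every two-step S-path is closed by a direct edge.
Euclidean (axiom 5): no — e S a and e S c, but not a S c.
So F validates K, T, S4; S5 would additionally require S to be Euclidean. The strongest is S4.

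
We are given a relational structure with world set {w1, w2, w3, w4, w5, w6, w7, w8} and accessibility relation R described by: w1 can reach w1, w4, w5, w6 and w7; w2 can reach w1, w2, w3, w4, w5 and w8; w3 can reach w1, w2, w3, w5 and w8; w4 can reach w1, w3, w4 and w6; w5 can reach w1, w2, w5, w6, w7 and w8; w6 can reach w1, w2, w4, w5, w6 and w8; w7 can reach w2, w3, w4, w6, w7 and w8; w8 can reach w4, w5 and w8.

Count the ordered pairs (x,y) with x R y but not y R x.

Enumerating: (w1,w7), (w2,w1), (w2,w4), (w2,w8), (w3,w1), (w3,w5), (w3,w8), (w4,w3), (w5,w7), (w6,w2), (w6,w8), (w7,w2), (w7,w3), (w7,w4), (w7,w6), (w7,w8), (w8,w4).

17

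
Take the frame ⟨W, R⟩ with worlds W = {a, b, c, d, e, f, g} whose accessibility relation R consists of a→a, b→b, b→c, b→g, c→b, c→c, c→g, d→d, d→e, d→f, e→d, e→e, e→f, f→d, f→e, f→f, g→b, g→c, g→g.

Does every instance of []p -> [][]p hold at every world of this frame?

Yes

By correspondence theory, 4 is valid on a frame iff R is transitive.
Transitive: yes — every two-step R-path is closed by a direct edge.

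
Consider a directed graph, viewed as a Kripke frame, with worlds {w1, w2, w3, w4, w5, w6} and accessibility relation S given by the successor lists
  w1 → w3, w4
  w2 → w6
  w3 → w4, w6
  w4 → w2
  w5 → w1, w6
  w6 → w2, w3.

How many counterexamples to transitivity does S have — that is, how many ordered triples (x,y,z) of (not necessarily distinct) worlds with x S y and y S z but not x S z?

Enumerating: (w1,w3,w6), (w1,w4,w2), (w2,w6,w2), (w2,w6,w3), (w3,w4,w2), (w3,w6,w2), (w3,w6,w3), (w4,w2,w6), (w5,w1,w3), (w5,w1,w4), (w5,w6,w2), (w5,w6,w3), (w6,w2,w6), (w6,w3,w4), (w6,w3,w6).

15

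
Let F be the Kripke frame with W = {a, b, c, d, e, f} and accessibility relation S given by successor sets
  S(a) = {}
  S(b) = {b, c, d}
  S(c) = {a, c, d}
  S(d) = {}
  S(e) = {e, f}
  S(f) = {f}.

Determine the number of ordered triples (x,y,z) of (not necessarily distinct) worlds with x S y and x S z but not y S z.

11

Enumerating: (b,c,b), (b,d,b), (b,d,c), (b,d,d), (c,a,a), (c,a,c), (c,a,d), (c,d,a), (c,d,c), (c,d,d), (e,f,e).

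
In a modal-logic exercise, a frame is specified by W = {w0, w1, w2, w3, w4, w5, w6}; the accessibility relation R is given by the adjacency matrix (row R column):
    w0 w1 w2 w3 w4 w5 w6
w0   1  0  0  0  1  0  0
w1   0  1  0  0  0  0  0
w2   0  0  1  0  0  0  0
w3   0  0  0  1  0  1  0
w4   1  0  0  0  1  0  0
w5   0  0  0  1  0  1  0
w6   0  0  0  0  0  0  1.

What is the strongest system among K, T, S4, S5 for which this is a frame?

Reflexive (axiom T): yes — every world is R-related to itself.
Transitive (axiom 4): yes — every two-step R-path is closed by a direct edge.
Euclidean (axiom 5): yes — any two successors of a common world are R-related.
So F validates K, T, S4, S5. The strongest is S5.

S5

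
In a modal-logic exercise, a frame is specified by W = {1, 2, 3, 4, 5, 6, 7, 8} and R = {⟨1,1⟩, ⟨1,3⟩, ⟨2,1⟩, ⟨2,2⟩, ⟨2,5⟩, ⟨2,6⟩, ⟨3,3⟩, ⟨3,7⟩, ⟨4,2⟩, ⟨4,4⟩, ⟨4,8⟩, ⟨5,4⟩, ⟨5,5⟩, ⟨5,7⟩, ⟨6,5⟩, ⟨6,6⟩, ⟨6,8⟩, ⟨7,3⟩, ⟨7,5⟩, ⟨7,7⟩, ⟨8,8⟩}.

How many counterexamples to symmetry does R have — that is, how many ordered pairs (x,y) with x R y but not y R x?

9

Enumerating: (1,3), (2,1), (2,5), (2,6), (4,2), (4,8), (5,4), (6,5), (6,8).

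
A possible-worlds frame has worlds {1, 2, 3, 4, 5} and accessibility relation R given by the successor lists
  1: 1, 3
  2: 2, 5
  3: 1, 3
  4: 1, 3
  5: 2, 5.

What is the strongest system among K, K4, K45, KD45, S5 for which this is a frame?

Transitive (axiom 4): yes — every two-step R-path is closed by a direct edge.
Euclidean (axiom 5): yes — any two successors of a common world are R-related.
Serial (axiom D): yes — every world has a successor (e.g. 1 R 1).
Reflexive (axiom T): no — 4 is not related to itself.
So F validates K, K4, K45, KD45; S5 would additionally require R to be reflexive. The strongest is KD45.

KD45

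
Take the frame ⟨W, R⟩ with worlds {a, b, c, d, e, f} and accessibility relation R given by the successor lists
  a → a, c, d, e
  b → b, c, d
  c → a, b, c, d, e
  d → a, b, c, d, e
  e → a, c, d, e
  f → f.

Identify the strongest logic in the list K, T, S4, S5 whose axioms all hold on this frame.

Reflexive (axiom T): yes — every world is R-related to itself.
Transitive (axiom 4): no — a R c and c R b, but not a R b.
Euclidean (axiom 5): no — c R a and c R b, but not a R b.
So F validates K, T; S4 would additionally require R to be transitive. The strongest is T.

T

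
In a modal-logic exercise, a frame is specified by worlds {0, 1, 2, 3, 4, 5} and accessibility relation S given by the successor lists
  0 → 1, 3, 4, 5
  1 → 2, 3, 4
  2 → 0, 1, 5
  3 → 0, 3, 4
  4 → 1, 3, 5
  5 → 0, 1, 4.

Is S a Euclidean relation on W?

Euclidean: no — 0 S 1 and 0 S 5, but not 1 S 5.

No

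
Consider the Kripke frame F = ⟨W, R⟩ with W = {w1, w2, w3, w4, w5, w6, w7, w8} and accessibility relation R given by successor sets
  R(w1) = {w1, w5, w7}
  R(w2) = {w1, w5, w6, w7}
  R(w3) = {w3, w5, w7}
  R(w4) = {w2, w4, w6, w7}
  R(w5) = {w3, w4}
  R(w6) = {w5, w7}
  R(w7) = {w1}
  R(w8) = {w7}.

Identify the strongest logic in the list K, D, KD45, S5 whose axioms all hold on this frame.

Serial (axiom D): yes — every world has a successor (e.g. w1 R w1).
Euclidean (axiom 5): no — w1 R w5 and w1 R w7, but not w5 R w7.
Transitive (axiom 4): no — w1 R w5 and w5 R w3, but not w1 R w3.
Reflexive (axiom T): no — w2 is not related to itself.
So F validates K, D; KD45 would additionally require R to be Euclidean and transitive. The strongest is D.

D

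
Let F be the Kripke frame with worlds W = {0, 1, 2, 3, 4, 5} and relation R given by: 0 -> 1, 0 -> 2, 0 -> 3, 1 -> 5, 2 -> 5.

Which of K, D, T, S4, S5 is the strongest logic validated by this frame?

Serial (axiom D): no — 3 has no R-successor.
Reflexive (axiom T): no — 0 is not related to itself.
Transitive (axiom 4): no — 0 R 1 and 1 R 5, but not 0 R 5.
Euclidean (axiom 5): no — 0 R 1 and 0 R 2, but not 1 R 2.
So F validates K; D would additionally require R to be serial. The strongest is K.

K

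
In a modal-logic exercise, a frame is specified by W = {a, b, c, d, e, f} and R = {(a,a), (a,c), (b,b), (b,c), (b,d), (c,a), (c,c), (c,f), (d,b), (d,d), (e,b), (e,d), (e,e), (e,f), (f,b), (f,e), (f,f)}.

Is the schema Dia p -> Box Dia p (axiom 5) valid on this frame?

No

The schema 5 characterises exactly the Euclidean frames.
Euclidean: no — b R c and b R d, but not c R d.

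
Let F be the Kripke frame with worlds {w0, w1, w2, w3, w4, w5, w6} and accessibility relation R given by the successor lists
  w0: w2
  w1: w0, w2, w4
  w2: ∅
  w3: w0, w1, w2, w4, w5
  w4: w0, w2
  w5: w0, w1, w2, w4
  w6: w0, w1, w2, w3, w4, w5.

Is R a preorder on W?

Reflexive: no — w0 is not related to itself.
Transitive: yes — every two-step R-path is closed by a direct edge.
So R is not a preorder.

No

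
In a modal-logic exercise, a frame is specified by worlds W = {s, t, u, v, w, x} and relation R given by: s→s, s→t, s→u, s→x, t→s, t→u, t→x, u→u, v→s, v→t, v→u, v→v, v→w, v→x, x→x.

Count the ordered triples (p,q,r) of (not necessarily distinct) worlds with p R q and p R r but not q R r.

32

Enumerating: (s,t,t), (s,u,s), (s,u,t), (s,u,x), (s,x,s), (s,x,t), (s,x,u), (t,u,s), (t,u,x), (t,x,s), (t,x,u), (v,s,v), … and 20 more.
Total: 32.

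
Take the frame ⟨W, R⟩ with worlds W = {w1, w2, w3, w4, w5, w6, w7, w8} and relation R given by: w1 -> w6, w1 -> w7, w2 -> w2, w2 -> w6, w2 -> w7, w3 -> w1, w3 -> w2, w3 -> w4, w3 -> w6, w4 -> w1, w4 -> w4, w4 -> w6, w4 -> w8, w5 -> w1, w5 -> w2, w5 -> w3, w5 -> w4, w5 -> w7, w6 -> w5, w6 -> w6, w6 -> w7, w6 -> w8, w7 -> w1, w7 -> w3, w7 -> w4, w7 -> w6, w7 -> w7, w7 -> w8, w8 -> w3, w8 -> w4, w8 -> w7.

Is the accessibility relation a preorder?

No

Reflexive: no — w1 is not related to itself.
Transitive: no — w1 R w6 and w6 R w5, but not w1 R w5.
So R is not a preorder.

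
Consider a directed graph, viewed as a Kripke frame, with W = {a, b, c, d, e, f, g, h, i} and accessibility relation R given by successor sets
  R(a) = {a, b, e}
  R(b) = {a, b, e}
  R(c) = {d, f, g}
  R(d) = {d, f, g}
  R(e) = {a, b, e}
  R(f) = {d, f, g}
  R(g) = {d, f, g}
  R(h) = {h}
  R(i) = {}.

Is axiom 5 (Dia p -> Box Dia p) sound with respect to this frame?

Axiom 5 corresponds to the accessibility relation being Euclidean.
Euclidean: yes — any two successors of a common world are R-related.

Yes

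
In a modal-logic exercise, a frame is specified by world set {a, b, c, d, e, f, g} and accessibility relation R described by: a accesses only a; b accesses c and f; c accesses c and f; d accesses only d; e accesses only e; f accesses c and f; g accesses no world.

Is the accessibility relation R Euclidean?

Euclidean: yes — any two successors of a common world are R-related.

Yes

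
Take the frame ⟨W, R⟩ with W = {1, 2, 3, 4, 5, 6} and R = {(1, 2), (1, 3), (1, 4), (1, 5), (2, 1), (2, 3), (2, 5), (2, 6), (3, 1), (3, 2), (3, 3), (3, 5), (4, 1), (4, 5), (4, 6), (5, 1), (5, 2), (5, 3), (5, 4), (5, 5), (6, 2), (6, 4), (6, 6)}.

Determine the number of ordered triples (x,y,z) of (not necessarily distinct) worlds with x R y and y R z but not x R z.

Enumerating: (1,2,1), (1,2,6), (1,3,1), (1,4,1), (1,4,6), (1,5,1), (2,1,2), (2,1,4), (2,3,2), (2,5,2), (2,5,4), (2,6,2), … and 19 more.
Total: 31.

31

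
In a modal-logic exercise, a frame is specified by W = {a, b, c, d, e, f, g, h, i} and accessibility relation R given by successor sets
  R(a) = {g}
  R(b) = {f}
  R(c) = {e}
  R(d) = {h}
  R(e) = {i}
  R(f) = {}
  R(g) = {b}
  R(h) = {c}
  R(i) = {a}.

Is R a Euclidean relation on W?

No

Euclidean: no — a R g and a R g, but not g R g.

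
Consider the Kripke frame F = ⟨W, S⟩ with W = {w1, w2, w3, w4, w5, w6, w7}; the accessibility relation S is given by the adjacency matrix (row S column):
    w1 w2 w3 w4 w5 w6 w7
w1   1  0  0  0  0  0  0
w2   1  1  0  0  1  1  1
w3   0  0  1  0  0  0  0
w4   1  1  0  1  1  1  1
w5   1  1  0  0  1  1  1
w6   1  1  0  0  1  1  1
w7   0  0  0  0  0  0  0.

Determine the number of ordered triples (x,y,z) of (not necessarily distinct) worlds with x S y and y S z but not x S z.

S is transitive; there are no such tuples.

0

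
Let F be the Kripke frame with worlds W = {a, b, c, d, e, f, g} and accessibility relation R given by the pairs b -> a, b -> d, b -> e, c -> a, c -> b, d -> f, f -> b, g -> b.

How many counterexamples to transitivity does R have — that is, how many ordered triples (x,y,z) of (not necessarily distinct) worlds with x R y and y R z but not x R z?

Enumerating: (b,d,f), (c,b,d), (c,b,e), (d,f,b), (f,b,a), (f,b,d), (f,b,e), (g,b,a), (g,b,d), (g,b,e).

10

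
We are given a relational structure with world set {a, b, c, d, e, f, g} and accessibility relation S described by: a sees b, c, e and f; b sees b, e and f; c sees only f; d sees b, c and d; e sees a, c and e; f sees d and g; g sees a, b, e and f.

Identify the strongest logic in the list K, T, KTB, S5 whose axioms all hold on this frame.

Reflexive (axiom T): no — a is not related to itself.
Symmetric (axiom B): no — a S b but not b S a.
Euclidean (axiom 5): no — a S b and a S c, but not b S c.
So F validates K; T would additionally require S to be reflexive. The strongest is K.

K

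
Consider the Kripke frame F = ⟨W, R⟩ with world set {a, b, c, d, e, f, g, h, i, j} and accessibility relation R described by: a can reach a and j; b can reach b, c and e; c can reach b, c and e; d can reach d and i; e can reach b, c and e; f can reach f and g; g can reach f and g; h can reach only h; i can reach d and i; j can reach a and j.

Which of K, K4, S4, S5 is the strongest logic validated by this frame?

Transitive (axiom 4): yes — every two-step R-path is closed by a direct edge.
Reflexive (axiom T): yes — every world is R-related to itself.
Euclidean (axiom 5): yes — any two successors of a common world are R-related.
So F validates K, K4, S4, S5. The strongest is S5.

S5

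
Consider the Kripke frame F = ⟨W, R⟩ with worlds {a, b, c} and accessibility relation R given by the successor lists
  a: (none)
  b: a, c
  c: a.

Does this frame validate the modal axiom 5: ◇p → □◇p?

No

Axiom 5 corresponds to the accessibility relation being Euclidean.
Euclidean: no — b R a and b R c, but not a R c.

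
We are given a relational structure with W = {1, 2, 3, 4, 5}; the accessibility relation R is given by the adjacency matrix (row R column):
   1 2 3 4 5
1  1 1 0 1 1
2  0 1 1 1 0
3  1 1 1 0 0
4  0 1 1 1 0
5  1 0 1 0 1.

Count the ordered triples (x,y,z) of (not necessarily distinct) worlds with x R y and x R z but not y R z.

Enumerating: (1,2,1), (1,2,5), (1,4,1), (1,4,5), (1,5,2), (1,5,4), (2,3,4), (3,1,3), (3,2,1), (4,3,4), (5,1,3), (5,3,5).

12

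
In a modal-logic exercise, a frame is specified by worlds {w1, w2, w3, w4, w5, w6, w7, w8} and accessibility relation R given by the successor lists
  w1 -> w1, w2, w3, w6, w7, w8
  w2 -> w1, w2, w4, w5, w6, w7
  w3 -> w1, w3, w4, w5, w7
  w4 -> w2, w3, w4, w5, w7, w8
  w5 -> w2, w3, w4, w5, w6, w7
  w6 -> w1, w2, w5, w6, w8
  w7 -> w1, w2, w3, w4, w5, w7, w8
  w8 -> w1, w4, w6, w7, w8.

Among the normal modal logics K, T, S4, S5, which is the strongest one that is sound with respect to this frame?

T

Reflexive (axiom T): yes — every world is R-related to itself.
Transitive (axiom 4): no — w1 R w2 and w2 R w4, but not w1 R w4.
Euclidean (axiom 5): no — w1 R w2 and w1 R w3, but not w2 R w3.
So F validates K, T; S4 would additionally require R to be transitive. The strongest is T.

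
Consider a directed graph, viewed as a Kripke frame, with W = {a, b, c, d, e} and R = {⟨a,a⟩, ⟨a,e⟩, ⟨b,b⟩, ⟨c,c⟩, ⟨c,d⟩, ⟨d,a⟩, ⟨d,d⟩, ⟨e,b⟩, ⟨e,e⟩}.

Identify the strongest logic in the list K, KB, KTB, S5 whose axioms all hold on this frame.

K

Symmetric (axiom B): no — a R e but not e R a.
Reflexive (axiom T): yes — every world is R-related to itself.
Euclidean (axiom 5): no — a R e and a R a, but not e R a.
So F validates K; KB would additionally require R to be symmetric. The strongest is K.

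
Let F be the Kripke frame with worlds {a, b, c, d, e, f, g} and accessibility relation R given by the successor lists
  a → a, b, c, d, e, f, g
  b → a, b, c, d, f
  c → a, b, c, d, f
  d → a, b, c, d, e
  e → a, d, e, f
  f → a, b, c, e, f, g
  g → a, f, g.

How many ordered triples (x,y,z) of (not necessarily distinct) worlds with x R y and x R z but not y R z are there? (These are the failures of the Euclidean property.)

34

Enumerating: (a,b,e), (a,b,g), (a,c,e), (a,c,g), (a,d,f), (a,d,g), (a,e,b), (a,e,c), (a,e,g), (a,f,d), (a,g,b), (a,g,c), … and 22 more.
Total: 34.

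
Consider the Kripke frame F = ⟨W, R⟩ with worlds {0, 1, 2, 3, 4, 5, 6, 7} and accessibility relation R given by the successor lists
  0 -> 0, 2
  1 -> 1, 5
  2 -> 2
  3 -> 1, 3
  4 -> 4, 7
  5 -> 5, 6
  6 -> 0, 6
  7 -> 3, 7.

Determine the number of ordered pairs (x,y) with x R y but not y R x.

Enumerating: (0,2), (1,5), (3,1), (4,7), (5,6), (6,0), (7,3).

7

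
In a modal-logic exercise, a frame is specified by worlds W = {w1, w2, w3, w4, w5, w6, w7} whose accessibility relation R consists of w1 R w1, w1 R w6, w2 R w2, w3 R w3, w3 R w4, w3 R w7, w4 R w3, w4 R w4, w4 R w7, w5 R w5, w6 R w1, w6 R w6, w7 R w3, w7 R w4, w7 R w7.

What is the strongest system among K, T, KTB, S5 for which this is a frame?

Reflexive (axiom T): yes — every world is R-related to itself.
Symmetric (axiom B): yes — every pair in R has its reverse in R.
Euclidean (axiom 5): yes — any two successors of a common world are R-related.
So F validates K, T, KTB, S5. The strongest is S5.

S5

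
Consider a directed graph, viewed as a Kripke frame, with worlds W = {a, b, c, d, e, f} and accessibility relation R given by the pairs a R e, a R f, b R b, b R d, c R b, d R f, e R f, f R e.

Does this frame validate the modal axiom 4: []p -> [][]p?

No

The schema 4 characterises exactly the transitive frames.
Transitive: no — b R d and d R f, but not b R f.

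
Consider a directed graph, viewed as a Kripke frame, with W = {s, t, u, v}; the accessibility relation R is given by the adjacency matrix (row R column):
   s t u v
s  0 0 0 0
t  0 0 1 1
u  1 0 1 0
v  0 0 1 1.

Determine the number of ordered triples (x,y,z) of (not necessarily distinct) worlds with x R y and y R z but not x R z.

Enumerating: (t,u,s), (v,u,s).

2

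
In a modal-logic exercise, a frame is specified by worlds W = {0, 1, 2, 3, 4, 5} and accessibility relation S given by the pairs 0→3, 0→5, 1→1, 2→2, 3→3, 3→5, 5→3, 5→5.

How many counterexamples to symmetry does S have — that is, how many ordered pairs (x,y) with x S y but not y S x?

2

Enumerating: (0,3), (0,5).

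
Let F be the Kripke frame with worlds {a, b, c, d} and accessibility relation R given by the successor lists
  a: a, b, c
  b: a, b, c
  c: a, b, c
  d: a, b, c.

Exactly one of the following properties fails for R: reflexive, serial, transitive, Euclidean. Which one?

reflexive

Reflexive: no — d is not related to itself.
Serial: yes — every world has a successor (e.g. a R a).
Transitive: yes — every two-step R-path is closed by a direct edge.
Euclidean: yes — any two successors of a common world are R-related.
Only reflexive fails.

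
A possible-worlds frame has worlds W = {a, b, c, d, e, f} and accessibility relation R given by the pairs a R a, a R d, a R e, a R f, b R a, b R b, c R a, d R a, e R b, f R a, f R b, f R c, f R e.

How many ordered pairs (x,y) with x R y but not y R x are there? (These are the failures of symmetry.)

7

Enumerating: (a,e), (b,a), (c,a), (e,b), (f,b), (f,c), (f,e).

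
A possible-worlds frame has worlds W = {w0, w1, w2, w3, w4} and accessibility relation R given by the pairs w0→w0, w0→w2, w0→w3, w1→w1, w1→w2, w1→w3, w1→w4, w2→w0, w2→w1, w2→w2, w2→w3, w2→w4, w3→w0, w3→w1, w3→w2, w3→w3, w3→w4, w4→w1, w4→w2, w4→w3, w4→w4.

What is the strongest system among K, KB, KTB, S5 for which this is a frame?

Symmetric (axiom B): yes — every pair in R has its reverse in R.
Reflexive (axiom T): yes — every world is R-related to itself.
Euclidean (axiom 5): no — w2 R w0 and w2 R w1, but not w0 R w1.
So F validates K, KB, KTB; S5 would additionally require R to be Euclidean. The strongest is KTB.

KTB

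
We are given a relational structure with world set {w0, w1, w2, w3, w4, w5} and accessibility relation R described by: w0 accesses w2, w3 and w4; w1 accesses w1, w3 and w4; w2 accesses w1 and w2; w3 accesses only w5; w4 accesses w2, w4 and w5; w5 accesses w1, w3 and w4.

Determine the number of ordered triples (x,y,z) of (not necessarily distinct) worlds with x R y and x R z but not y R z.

22

Enumerating: (w0,w2,w3), (w0,w2,w4), (w0,w3,w2), (w0,w3,w3), (w0,w3,w4), (w0,w4,w3), (w1,w3,w1), (w1,w3,w3), (w1,w3,w4), (w1,w4,w1), (w1,w4,w3), (w2,w1,w2), … and 10 more.
Total: 22.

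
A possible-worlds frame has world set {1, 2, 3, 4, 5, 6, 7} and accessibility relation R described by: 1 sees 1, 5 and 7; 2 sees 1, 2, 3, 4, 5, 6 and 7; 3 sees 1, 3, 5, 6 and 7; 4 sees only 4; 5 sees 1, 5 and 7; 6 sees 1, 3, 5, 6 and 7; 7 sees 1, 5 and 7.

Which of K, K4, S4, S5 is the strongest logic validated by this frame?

Transitive (axiom 4): yes — every two-step R-path is closed by a direct edge.
Reflexive (axiom T): yes — every world is R-related to itself.
Euclidean (axiom 5): no — 2 R 1 and 2 R 3, but not 1 R 3.
So F validates K, K4, S4; S5 would additionally require R to be Euclidean. The strongest is S4.

S4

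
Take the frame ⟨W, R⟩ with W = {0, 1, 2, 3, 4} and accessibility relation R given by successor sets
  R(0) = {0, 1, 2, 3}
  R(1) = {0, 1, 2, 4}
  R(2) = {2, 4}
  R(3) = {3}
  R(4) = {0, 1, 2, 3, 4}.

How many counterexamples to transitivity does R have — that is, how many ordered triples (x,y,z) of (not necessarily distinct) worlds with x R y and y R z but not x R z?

Enumerating: (0,1,4), (0,2,4), (1,0,3), (1,4,3), (2,4,0), (2,4,1), (2,4,3).

7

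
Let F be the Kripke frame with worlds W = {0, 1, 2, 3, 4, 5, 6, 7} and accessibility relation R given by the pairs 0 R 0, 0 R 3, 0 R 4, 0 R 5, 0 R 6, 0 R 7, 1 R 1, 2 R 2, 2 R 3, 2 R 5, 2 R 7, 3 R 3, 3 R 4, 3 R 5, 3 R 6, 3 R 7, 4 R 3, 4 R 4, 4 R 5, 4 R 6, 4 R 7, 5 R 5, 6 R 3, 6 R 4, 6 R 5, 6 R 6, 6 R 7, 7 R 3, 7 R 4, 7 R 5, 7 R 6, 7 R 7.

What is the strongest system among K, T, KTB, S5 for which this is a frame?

T

Reflexive (axiom T): yes — every world is R-related to itself.
Symmetric (axiom B): no — 0 R 3 but not 3 R 0.
Euclidean (axiom 5): no — 0 R 5 and 0 R 3, but not 5 R 3.
So F validates K, T; KTB would additionally require R to be symmetric. The strongest is T.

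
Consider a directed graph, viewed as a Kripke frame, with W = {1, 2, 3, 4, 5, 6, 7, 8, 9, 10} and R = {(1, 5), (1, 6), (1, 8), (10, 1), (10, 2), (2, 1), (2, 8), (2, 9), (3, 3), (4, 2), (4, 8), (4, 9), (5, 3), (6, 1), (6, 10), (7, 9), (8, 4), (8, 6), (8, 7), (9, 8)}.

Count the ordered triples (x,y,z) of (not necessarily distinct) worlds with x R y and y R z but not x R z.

33

Enumerating: (1,5,3), (1,6,1), (1,6,10), (1,8,4), (1,8,7), (10,1,5), (10,1,6), (10,1,8), (10,2,8), (10,2,9), (2,1,5), (2,1,6), … and 21 more.
Total: 33.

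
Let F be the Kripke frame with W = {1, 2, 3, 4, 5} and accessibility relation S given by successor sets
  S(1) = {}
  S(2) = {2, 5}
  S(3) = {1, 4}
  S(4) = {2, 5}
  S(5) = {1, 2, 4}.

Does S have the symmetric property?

No

Symmetric: no — 3 S 1 but not 1 S 3.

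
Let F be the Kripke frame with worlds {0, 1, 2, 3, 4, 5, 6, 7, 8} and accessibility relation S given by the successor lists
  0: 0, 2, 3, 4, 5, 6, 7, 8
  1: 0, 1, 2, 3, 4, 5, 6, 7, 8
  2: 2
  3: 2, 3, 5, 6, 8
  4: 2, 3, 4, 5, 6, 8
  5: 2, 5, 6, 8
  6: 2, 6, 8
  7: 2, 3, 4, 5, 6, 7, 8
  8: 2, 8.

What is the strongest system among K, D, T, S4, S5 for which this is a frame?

Serial (axiom D): yes — every world has a successor (e.g. 0 S 0).
Reflexive (axiom T): yes — every world is S-related to itself.
Transitive (axiom 4): yes — every two-step S-path is closed by a direct edge.
Euclidean (axiom 5): no — 0 S 2 and 0 S 3, but not 2 S 3.
So F validates K, D, T, S4; S5 would additionally require S to be Euclidean. The strongest is S4.

S4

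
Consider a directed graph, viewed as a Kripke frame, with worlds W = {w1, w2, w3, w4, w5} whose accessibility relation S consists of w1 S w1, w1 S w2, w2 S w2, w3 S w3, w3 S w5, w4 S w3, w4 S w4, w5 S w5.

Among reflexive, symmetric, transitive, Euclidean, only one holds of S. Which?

Reflexive: yes — every world is S-related to itself.
Symmetric: no — w1 S w2 but not w2 S w1.
Transitive: no — w4 S w3 and w3 S w5, but not w4 S w5.
Euclidean: no — w1 S w2 and w1 S w1, but not w2 S w1.
Only reflexive holds.

reflexive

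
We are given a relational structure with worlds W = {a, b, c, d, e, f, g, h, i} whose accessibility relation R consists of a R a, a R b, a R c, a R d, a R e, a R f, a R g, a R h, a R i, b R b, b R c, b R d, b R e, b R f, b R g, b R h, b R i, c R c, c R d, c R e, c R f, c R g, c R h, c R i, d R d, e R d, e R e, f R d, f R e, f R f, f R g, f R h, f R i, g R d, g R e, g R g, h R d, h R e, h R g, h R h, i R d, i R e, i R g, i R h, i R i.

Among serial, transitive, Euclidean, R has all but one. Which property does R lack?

Euclidean

Serial: yes — every world has a successor (e.g. a R a).
Transitive: yes — every two-step R-path is closed by a direct edge.
Euclidean: no — a R c and a R b, but not c R b.
Only Euclidean fails.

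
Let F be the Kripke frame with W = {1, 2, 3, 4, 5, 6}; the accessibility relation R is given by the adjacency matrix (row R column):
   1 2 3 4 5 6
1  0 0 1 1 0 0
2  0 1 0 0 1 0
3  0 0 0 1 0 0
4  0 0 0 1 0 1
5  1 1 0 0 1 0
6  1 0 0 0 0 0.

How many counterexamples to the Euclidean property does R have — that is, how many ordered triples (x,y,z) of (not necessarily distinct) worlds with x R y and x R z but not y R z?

Enumerating: (1,3,3), (1,4,3), (4,6,4), (4,6,6), (5,1,1), (5,1,2), (5,1,5), (5,2,1), (6,1,1).

9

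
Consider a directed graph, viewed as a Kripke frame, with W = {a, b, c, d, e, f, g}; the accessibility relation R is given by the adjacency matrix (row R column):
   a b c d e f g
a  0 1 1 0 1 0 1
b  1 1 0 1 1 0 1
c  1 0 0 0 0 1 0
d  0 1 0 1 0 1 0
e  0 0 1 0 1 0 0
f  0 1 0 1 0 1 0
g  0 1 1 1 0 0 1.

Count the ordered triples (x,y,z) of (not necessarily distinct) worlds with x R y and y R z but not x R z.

28

Enumerating: (a,b,a), (a,b,d), (a,c,a), (a,c,f), (a,g,d), (b,a,c), (b,d,f), (b,e,c), (b,g,c), (c,a,b), (c,a,c), (c,a,e), … and 16 more.
Total: 28.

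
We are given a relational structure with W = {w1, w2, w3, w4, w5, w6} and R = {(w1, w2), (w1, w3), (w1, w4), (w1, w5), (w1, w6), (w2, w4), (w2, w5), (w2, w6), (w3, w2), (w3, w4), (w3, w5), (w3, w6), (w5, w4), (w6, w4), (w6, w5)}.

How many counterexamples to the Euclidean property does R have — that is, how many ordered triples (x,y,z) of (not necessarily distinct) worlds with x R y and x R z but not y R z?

35

Enumerating: (w1,w2,w2), (w1,w2,w3), (w1,w3,w3), (w1,w4,w2), (w1,w4,w3), (w1,w4,w4), (w1,w4,w5), (w1,w4,w6), (w1,w5,w2), (w1,w5,w3), (w1,w5,w5), (w1,w5,w6), … and 23 more.
Total: 35.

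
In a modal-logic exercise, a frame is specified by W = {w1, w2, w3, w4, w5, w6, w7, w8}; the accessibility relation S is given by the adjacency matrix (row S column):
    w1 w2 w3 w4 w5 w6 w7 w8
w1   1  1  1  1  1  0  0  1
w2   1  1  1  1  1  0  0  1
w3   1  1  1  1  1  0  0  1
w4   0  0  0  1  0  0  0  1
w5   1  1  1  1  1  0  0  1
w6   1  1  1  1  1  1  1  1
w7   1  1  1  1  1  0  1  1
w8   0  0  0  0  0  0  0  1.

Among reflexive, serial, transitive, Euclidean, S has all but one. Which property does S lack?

Reflexive: yes — every world is S-related to itself.
Serial: yes — every world has a successor (e.g. w1 S w1).
Transitive: yes — every two-step S-path is closed by a direct edge.
Euclidean: no — w1 S w4 and w1 S w2, but not w4 S w2.
Only Euclidean fails.

Euclidean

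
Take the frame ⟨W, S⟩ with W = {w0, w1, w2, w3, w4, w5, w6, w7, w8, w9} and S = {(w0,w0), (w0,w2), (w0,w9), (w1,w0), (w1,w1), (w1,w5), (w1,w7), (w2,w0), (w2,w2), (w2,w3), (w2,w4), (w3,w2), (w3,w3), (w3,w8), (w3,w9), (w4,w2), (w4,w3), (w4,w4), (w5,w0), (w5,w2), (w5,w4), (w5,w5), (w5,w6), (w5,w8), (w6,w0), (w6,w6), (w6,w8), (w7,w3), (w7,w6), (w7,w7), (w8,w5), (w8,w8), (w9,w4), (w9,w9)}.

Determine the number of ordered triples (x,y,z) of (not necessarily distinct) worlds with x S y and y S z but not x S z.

Enumerating: (w0,w2,w3), (w0,w2,w4), (w0,w9,w4), (w1,w0,w2), (w1,w0,w9), (w1,w5,w2), (w1,w5,w4), (w1,w5,w6), (w1,w5,w8), (w1,w7,w3), (w1,w7,w6), (w2,w0,w9), … and 26 more.
Total: 38.

38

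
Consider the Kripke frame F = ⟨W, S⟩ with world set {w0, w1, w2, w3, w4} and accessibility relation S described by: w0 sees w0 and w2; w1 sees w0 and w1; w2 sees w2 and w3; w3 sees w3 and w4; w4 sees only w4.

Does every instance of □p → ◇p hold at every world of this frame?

The schema D characterises exactly the serial frames.
Serial: yes — every world has a successor (e.g. w0 S w0).

Yes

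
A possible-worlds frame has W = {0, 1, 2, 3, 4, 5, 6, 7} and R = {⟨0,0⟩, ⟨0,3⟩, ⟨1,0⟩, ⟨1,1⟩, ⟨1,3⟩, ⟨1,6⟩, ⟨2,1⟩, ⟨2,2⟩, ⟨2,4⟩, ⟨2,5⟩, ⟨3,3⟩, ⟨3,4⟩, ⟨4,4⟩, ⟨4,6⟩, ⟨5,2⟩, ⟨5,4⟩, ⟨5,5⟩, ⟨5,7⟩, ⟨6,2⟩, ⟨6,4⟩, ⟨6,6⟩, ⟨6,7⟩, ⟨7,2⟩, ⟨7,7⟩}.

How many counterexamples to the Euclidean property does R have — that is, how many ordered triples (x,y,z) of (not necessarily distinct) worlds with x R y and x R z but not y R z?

Enumerating: (0,3,0), (1,0,1), (1,0,6), (1,3,0), (1,3,1), (1,3,6), (1,6,0), (1,6,1), (1,6,3), (2,1,2), (2,1,4), (2,1,5), … and 18 more.
Total: 30.

30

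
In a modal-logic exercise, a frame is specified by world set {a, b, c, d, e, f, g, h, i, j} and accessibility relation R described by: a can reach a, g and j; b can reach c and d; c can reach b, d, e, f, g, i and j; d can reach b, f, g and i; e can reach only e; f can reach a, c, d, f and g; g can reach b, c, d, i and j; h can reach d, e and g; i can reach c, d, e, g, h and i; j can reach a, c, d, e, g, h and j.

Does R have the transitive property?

No

Transitive: no — a R g and g R b, but not a R b.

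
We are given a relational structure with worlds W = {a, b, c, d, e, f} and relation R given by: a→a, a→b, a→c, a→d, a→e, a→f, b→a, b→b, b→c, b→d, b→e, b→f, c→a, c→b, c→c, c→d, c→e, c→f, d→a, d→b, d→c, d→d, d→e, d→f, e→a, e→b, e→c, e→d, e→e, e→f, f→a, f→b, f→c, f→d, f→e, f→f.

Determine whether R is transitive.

Yes

Transitive: yes — every two-step R-path is closed by a direct edge.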